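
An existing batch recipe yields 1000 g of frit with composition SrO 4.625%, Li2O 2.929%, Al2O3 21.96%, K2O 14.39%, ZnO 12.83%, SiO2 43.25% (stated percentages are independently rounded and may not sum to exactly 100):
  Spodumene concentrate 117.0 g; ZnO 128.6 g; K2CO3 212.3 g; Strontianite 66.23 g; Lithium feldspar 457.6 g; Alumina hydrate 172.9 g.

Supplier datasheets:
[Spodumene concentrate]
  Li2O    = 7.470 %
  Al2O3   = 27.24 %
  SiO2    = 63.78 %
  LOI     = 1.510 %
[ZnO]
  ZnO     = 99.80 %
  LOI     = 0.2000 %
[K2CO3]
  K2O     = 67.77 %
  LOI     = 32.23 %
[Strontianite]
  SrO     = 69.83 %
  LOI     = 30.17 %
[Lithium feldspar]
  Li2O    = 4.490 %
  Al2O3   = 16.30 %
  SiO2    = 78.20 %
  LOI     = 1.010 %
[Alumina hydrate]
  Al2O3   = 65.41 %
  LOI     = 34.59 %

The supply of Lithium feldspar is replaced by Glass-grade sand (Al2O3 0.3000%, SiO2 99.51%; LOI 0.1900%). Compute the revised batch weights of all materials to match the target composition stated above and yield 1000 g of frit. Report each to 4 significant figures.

Revised batch per 1000 g frit:
  Spodumene concentrate: 392.1 g
  ZnO: 128.6 g
  K2CO3: 212.3 g
  Strontianite: 66.23 g
  Glass-grade sand: 183.3 g
  Alumina hydrate: 171.6 g
Total batch = 1154 g; LOI loss = 154.3 g

The working math runs at full float precision from first step to last. Values along the way are shown rounded to four significant digits as written — every reported result includes exactly one rounding. All derived quantities are recomputed in full precision (yield, ignition loss, glass mass, six oxide percentages, totals) from the weighed amounts on 1000 g of glass, as they appear in problem or answer.
Target oxide masses per 1000 g frit:
  SrO: 4.625% × 1000 = 46.25 g
  Li2O: 2.929% × 1000 = 29.29 g
  Al2O3: 21.96% × 1000 = 219.6 g
  K2O: 14.39% × 1000 = 143.9 g
  ZnO: 12.83% × 1000 = 128.3 g
  SiO2: 43.25% × 1000 = 432.5 g
Sums-versus-targets review on the weights just shown, under the basis named above (sums match the target masses inside rounding margins):
  SrO: 66.23·0.6983 = 46.25 g (target 46.25 g)
  Li2O: 392.1·0.07470 = 29.29 g (target 29.29 g)
  Al2O3: 392.1·0.2724 + 183.3·0.003000 + 171.6·0.6541 = 219.6 g (target 219.6 g)
  K2O: 212.3·0.6777 = 143.9 g (target 143.9 g)
  ZnO: 128.6·0.9980 = 128.3 g (target 128.3 g)
  SiO2: 392.1·0.6378 + 183.3·0.9951 = 432.5 g (target 432.5 g)
Auditing the glass mass value: Σ batch − LOI loss = 999.8 g (per-oxide target masses sum to 999.8 g; versus the stated basis of 1000 g — gaps are rounding artifacts).
Batch total: Σ batch = 1154 g; ignition loss, Σ(batch × LOI) = 154.3 g; yield, glass over the total, = 86.63%.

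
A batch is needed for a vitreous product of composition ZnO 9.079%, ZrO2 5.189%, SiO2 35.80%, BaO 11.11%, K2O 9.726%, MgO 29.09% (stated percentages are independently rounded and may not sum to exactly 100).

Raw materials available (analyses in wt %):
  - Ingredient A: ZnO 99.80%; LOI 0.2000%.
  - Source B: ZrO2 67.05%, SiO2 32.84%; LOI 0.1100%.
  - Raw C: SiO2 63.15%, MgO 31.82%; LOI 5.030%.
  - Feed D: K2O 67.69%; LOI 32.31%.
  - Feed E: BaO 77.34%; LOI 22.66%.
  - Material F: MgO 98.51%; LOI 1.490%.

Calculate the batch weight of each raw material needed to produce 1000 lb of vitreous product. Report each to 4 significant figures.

Batch per 1000 lb vitreous product:
  Ingredient A: 90.97 lb
  Source B: 77.39 lb
  Raw C: 526.7 lb
  Feed D: 143.7 lb
  Feed E: 143.7 lb
  Material F: 125.2 lb
Total batch = 1108 lb; LOI loss = 107.6 lb; yield = 90.28%

Working values are displayed rounded to 4 significant figures on the page; all arithmetic runs at exact precision all the way through — each reported result is rounded a single time. Derived quantities are rebuilt at exact precision (six oxide percentages, the totals, yield, glass mass, ignition loss) from the batch weights per 1000 lb of glass as written in either problem or answer.
Per-oxide target masses for 1000 lb vitreous product:
  ZnO: 9.079% × 1000 = 90.79 lb
  ZrO2: 5.189% × 1000 = 51.89 lb
  SiO2: 35.80% × 1000 = 358.0 lb
  BaO: 11.11% × 1000 = 111.1 lb
  K2O: 9.726% × 1000 = 97.26 lb
  MgO: 29.09% × 1000 = 290.9 lb
Verifying the oxide balance given the weights on record, at the basis given (target by target, the sums agree modulo rounding of the values):
  ZnO: 90.97·0.9980 = 90.79 lb (target 90.79 lb)
  ZrO2: 77.39·0.6705 = 51.89 lb (target 51.89 lb)
  SiO2: 77.39·0.3284 + 526.7·0.6315 = 358.0 lb (target 358.0 lb)
  BaO: 143.7·0.7734 = 111.1 lb (target 111.1 lb)
  K2O: 143.7·0.6769 = 97.27 lb (target 97.26 lb)
  MgO: 526.7·0.3182 + 125.2·0.9851 = 290.9 lb (target 290.9 lb)
Glass mass check: batch Σ − ignition loss = 1000 lb (the Σ of target masses is 999.9 lb; versus the stated basis of 1000 lb — gaps are rounding artifacts).
Whole-batch sum: Σ batch = 1108 lb; LOI loss = Σ batch·LOI = 107.6 lb; glass ÷ batch gives a yield of 90.28%.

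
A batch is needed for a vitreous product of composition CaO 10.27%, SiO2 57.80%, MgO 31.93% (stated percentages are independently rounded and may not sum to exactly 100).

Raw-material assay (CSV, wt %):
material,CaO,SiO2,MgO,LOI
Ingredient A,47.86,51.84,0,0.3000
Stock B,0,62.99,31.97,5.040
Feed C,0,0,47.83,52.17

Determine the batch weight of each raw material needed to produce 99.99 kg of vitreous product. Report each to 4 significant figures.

Batch per 99.99 kg vitreous product:
  Ingredient A: 21.46 kg
  Stock B: 74.09 kg
  Feed C: 17.23 kg
Total batch = 112.8 kg; LOI loss = 12.79 kg; yield = 88.66%

Rounding to 4 significant digits extends to every mid-chain value as printed; the whole derivation keeps full float precision through every step. Each reported number is rounded once only; derived quantities are carried at exact precision (the three compositions, ignition loss, totals, net glass mass, yield) using the weight values per 99.99 kg of glass exactly as printed in problem or answer.
Target masses of each oxide per 99.99 kg vitreous product:
  CaO: 10.27% × 99.99 = 10.27 kg
  SiO2: 57.80% × 99.99 = 57.79 kg
  MgO: 31.93% × 99.99 = 31.93 kg
Verifying the oxide balance with the batch weights as given, on the stated basis (each sum matches its target mass given rounding of the digits):
  CaO: 21.46·0.4786 = 10.27 kg (target 10.27 kg)
  SiO2: 21.46·0.5184 + 74.09·0.6299 = 57.79 kg (target 57.79 kg)
  MgO: 74.09·0.3197 + 17.23·0.4783 = 31.93 kg (target 31.93 kg)
Glass mass check: the batch minus its LOI: 99.99 kg (summing oxide targets gives 99.99 kg; stated basis 99.99 kg — deltas are rounding alone).
Adding the batch up: Σ batch = 112.8 kg; LOI removed, Σ of batch·LOI: 12.79 kg; yield, glass over the total, = 88.66%.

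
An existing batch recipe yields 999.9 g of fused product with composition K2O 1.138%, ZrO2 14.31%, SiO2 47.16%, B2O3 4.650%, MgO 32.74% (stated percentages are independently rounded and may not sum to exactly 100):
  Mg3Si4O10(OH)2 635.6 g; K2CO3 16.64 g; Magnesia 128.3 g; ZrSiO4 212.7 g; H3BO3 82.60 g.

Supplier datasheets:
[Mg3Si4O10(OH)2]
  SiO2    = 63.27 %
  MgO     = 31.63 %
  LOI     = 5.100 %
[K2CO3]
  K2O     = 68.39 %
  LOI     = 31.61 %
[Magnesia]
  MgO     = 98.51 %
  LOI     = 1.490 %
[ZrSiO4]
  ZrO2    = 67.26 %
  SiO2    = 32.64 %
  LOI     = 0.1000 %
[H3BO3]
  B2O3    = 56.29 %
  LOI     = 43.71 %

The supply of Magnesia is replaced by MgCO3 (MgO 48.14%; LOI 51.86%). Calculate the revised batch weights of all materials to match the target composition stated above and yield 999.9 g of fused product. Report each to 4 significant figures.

Revised batch per 999.9 g fused product:
  Mg3Si4O10(OH)2: 635.6 g
  K2CO3: 16.64 g
  MgCO3: 262.4 g
  ZrSiO4: 212.7 g
  H3BO3: 82.60 g
Total batch = 1210 g; LOI loss = 210.1 g

Intermediates appear rounded to 4 significant figures at each printed step — all arithmetic maintains exact precision throughout; every reported number takes a single rounding. Derived quantities (five oxide percentages, totals, yield, ignition loss, glass mass) are computed at full precision from the weighed amounts for 999.9 g of glass, exactly as shown in problem or answer.
Target masses of each oxide per 999.9 g fused product:
  K2O: 1.138% × 999.9 = 11.38 g
  ZrO2: 14.31% × 999.9 = 143.1 g
  SiO2: 47.16% × 999.9 = 471.6 g
  B2O3: 4.650% × 999.9 = 46.50 g
  MgO: 32.74% × 999.9 = 327.4 g
Checking each oxide sum from the weights as reported, against the basis in use (every target is met by its sum inside rounding margins):
  K2O: 16.64·0.6839 = 11.38 g (target 11.38 g)
  ZrO2: 212.7·0.6726 = 143.1 g (target 143.1 g)
  SiO2: 635.6·0.6327 + 212.7·0.3264 = 471.6 g (target 471.6 g)
  B2O3: 82.60·0.5629 = 46.50 g (target 46.50 g)
  MgO: 635.6·0.3163 + 262.4·0.4814 = 327.4 g (target 327.4 g)
Auditing the glass mass value: total charge less LOI = 999.9 g (per-oxide target masses sum to 999.9 g; stated basis 999.9 g — gaps are rounding artifacts).
Total batch = Σ batch = 1210 g; ignition loss, Σ(batch × LOI) = 210.1 g; glass ÷ batch gives a yield of 82.64%.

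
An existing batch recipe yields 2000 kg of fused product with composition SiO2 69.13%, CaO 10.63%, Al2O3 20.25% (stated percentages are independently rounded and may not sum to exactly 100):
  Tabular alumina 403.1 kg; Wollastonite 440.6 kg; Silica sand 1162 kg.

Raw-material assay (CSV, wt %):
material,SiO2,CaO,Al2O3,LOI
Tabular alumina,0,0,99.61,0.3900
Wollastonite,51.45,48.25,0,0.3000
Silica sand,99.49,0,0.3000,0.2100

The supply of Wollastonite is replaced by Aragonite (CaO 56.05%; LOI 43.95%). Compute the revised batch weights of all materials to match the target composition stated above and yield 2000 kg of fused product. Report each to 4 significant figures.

Each numeric step holds full float precision at every stage; intermediates are printed, rounded to four significant digits, alongside each step. Each reported number takes just one rounding; derived quantities, including net glass mass, the three compositions, the totals, yield, ignition loss, are rebuilt starting from the weights for 2000 kg of glass in full precision exactly as printed in either problem or answer.
Target masses of each oxide per 2000 kg fused product:
  SiO2: 69.13% × 2000 = 1383 kg
  CaO: 10.63% × 2000 = 212.6 kg
  Al2O3: 20.25% × 2000 = 405.0 kg
Oxide-by-oxide audit with the batch weights as given, per the basis as stated (every target is met by its sum up to rounding of the answer):
  SiO2: 1390·0.9949 = 1383 kg (target 1383 kg)
  CaO: 379.3·0.5605 = 212.6 kg (target 212.6 kg)
  Al2O3: 402.4·0.9961 + 1390·0.003000 = 405.0 kg (target 405.0 kg)
Glass-mass closure: Σ batch − LOI loss = 2001 kg (the targets, summed, come to 2000 kg; with the basis standing at 2000 kg — differing by rounding only).
Batch grand total — Σ batch = 2172 kg; ignition loss, Σ(batch × LOI) = 171.2 kg; as yield: glass ÷ batch → 92.12%.

Revised batch per 2000 kg fused product:
  Tabular alumina: 402.4 kg
  Aragonite: 379.3 kg
  Silica sand: 1390 kg
Total batch = 2172 kg; LOI loss = 171.2 kg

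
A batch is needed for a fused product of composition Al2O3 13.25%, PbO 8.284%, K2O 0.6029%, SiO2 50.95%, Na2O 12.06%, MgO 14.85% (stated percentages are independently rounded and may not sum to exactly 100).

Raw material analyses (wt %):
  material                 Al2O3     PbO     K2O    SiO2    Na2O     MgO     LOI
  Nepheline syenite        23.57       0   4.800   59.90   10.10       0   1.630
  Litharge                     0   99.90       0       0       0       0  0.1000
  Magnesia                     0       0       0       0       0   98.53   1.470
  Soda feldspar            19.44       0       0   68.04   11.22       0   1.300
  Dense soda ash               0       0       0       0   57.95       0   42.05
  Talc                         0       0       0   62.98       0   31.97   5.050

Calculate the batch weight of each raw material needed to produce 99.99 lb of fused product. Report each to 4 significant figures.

Values along the way are displayed, with 4-significant-digit rounding, alongside each step. Each numeric step keeps full precision from start to finish. Each reported value receives exactly one rounding. All derived quantities (ignition loss, totals, net glass mass, yield, the six compositions) are computed starting from the weights per 99.99 lb of glass in full float precision, exactly as shown in the question or the answer.
The oxide mass targets at 99.99 lb fused product:
  Al2O3: 13.25% × 99.99 = 13.25 lb
  PbO: 8.284% × 99.99 = 8.283 lb
  K2O: 0.6029% × 99.99 = 0.6028 lb
  SiO2: 50.95% × 99.99 = 50.94 lb
  Na2O: 12.06% × 99.99 = 12.06 lb
  MgO: 14.85% × 99.99 = 14.85 lb
Balance tally, oxide-wise, using the reported weights, versus the basis set out (oxide sums agree with the targets up to rounding of the answer):
  Al2O3: 12.56·0.2357 + 52.92·0.1944 = 13.25 lb (target 13.25 lb)
  PbO: 8.291·0.9990 = 8.283 lb (target 8.283 lb)
  K2O: 12.56·0.04800 = 0.6029 lb (target 0.6028 lb)
  SiO2: 12.56·0.5990 + 52.92·0.6804 + 11.77·0.6298 = 50.94 lb (target 50.94 lb)
  Na2O: 12.56·0.1010 + 52.92·0.1122 + 8.373·0.5795 = 12.06 lb (target 12.06 lb)
  MgO: 11.25·0.9853 + 11.77·0.3197 = 14.85 lb (target 14.85 lb)
Glass-mass closure: batch Σ − ignition loss = 99.98 lb (targets for the oxides total 99.99 lb; stated basis 99.99 lb — differing by rounding only).
Summing the batch: Σ batch = 105.2 lb; LOI removed, Σ of batch·LOI: 5.182 lb; yield: glass divided by total = 95.07%.

Batch per 99.99 lb fused product:
  Nepheline syenite: 12.56 lb
  Litharge: 8.291 lb
  Magnesia: 11.25 lb
  Soda feldspar: 52.92 lb
  Dense soda ash: 8.373 lb
  Talc: 11.77 lb
Total batch = 105.2 lb; LOI loss = 5.182 lb; yield = 95.07%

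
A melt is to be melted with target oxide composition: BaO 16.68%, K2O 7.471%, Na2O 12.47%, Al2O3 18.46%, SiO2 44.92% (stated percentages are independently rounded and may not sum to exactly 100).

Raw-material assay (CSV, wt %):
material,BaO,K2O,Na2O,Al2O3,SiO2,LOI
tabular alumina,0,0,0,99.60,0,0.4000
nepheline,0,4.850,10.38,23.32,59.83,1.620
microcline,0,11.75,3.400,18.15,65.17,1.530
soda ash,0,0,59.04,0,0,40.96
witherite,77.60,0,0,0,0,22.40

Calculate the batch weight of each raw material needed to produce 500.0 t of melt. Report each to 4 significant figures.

In-progress results are printed (rounded to 4 significant figures) in the printout. The working math keeps full float precision through the solve. A single rounding finalizes every reported figure; derived quantities, which include the five compositions, totals, yield, LOI, glass mass, are carried in exact precision, as they appear in the question or the answer, starting from the weights per 500.0 t of glass.
Per-oxide target masses for 500.0 t melt:
  BaO: 16.68% × 500.0 = 83.40 t
  K2O: 7.471% × 500.0 = 37.35 t
  Na2O: 12.47% × 500.0 = 62.35 t
  Al2O3: 18.46% × 500.0 = 92.30 t
  SiO2: 44.92% × 500.0 = 224.6 t
Balance tally, oxide-wise, from the weights as reported, against the basis in use (target by target, the sums agree once rounding is allowed for):
  BaO: 107.5·0.7760 = 83.42 t (target 83.40 t)
  K2O: 52.88·0.04850 + 296.1·0.1175 = 37.36 t (target 37.35 t)
  Na2O: 52.88·0.1038 + 296.1·0.03400 + 79.26·0.5904 = 62.35 t (target 62.35 t)
  Al2O3: 26.33·0.9960 + 52.88·0.2332 + 296.1·0.1815 = 92.30 t (target 92.30 t)
  SiO2: 52.88·0.5983 + 296.1·0.6517 = 224.6 t (target 224.6 t)
Consistency of the glass mass: total batch − LOI = 500.0 t (targets for the oxides total 500.0 t; basis as stated: 500.0 t — any gap is answer rounding).
Summing the batch: Σ batch = 562.1 t; loss to ignition Σ batch·LOI = 62.04 t; yield: glass divided by total = 88.96%.

Batch per 500.0 t melt:
  tabular alumina: 26.33 t
  nepheline: 52.88 t
  microcline: 296.1 t
  soda ash: 79.26 t
  witherite: 107.5 t
Total batch = 562.1 t; LOI loss = 62.04 t; yield = 88.96%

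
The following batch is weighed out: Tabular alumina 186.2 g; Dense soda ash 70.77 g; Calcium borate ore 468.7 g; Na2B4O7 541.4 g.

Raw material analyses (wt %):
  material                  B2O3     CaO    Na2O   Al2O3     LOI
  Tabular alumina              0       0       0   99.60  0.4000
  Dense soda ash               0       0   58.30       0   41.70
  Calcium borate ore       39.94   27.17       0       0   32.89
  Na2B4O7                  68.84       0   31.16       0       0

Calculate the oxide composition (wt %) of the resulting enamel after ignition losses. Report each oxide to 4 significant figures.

The whole derivation runs at full precision at each step — mid-chain values appear rounded to 4 significant figures alongside each step — exactly one rounding is applied to each reported result — all derived quantities (the yield, the four compositions, glass mass, ignition loss, totals) are computed from the weighed amounts at 1083 g of glass in full float precision, as given in the problem or answer text.
Delivered oxide masses:
  B2O3: 468.7·0.3994 + 541.4·0.6884 = 559.9 g
  CaO: 468.7·0.2717 = 127.3 g
  Na2O: 70.77·0.5830 + 541.4·0.3116 = 210.0 g
  Al2O3: 186.2·0.9960 = 185.5 g
LOI: 186.2·0.004000 + 70.77·0.4170 + 468.7·0.3289 = 184.4 g
Glass = total batch minus LOI = 1267 − 184.4 = 1083 g (the oxide masses sum to this)
percent by weight: oxide/glass ×100

Glass mass = 1083 g (batch 1267 − LOI 184.4).
Composition: B2O3 51.72%, CaO 11.76%, Na2O 19.39%, Al2O3 17.13%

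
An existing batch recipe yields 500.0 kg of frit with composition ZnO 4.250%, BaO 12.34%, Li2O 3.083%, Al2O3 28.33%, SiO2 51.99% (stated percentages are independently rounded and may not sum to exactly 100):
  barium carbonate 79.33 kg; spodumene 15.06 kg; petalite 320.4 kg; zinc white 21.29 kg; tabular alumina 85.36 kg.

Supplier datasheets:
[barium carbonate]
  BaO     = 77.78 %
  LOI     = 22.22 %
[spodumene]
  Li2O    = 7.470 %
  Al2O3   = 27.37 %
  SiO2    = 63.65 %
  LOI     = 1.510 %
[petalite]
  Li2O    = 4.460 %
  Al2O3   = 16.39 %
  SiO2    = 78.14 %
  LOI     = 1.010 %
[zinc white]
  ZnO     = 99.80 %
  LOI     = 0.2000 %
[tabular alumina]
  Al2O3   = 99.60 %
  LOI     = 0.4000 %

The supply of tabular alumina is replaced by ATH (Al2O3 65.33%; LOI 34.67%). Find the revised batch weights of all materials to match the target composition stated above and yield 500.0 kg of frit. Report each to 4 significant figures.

Revised batch per 500.0 kg frit:
  barium carbonate: 79.33 kg
  spodumene: 15.06 kg
  petalite: 320.4 kg
  zinc white: 21.29 kg
  ATH: 130.1 kg
Total batch = 566.2 kg; LOI loss = 66.24 kg

Each numeric step keeps full float precision end to end; rounding to four significant digits extends to each in-between result as shown — a single rounding completes every reported value; derived quantities (totals, LOI, the yield, net glass mass, five oxide percentages) are recomputed in exact precision starting from the weights for 500.0 kg of glass, as given in the problem or the answer.
Oxide mass targets, per 500.0 kg frit:
  ZnO: 4.250% × 500.0 = 21.25 kg
  BaO: 12.34% × 500.0 = 61.70 kg
  Li2O: 3.083% × 500.0 = 15.42 kg
  Al2O3: 28.33% × 500.0 = 141.6 kg
  SiO2: 51.99% × 500.0 = 260.0 kg
Per-oxide balance check from the weights as reported, at the basis given (sum by sum, the targets are met inside rounding margins):
  ZnO: 21.29·0.9980 = 21.25 kg (target 21.25 kg)
  BaO: 79.33·0.7778 = 61.70 kg (target 61.70 kg)
  Li2O: 15.06·0.07470 + 320.4·0.04460 = 15.41 kg (target 15.42 kg)
  Al2O3: 15.06·0.2737 + 320.4·0.1639 + 130.1·0.6533 = 141.6 kg (target 141.6 kg)
  SiO2: 15.06·0.6365 + 320.4·0.7814 = 259.9 kg (target 260.0 kg)
Consistency of the glass mass: batch Σ − ignition loss = 499.9 kg (the targets, summed, come to 500.0 kg; against the stated basis, 500.0 kg — rounding explains the deltas).
Whole-batch sum: Σ batch = 566.2 kg; loss to ignition Σ batch·LOI = 66.24 kg; as yield: glass ÷ batch → 88.30%.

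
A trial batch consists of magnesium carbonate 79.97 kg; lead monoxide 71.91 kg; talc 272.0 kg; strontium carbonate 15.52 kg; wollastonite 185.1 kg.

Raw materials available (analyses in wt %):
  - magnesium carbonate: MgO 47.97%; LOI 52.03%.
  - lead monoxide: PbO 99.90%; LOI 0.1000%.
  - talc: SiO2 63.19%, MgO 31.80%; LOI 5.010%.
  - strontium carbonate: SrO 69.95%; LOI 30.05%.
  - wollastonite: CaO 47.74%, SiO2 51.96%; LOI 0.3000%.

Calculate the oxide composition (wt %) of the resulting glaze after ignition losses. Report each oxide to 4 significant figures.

The intermediate values appear (rounded to four significant digits) in the working. All arithmetic carries exact precision through the solve; a single rounding finalizes each reported number — all derived quantities (the totals, glass mass, the five compositions, the yield, LOI) are computed at full float precision starting from the weights on 564.0 kg of glass, as given in either problem or answer.
Mass of each oxide from the mix:
  CaO: 185.1·0.4774 = 88.37 kg
  SiO2: 272.0·0.6319 + 185.1·0.5196 = 268.1 kg
  SrO: 15.52·0.6995 = 10.86 kg
  PbO: 71.91·0.9990 = 71.84 kg
  MgO: 79.97·0.4797 + 272.0·0.3180 = 124.9 kg
LOI: 79.97·0.5203 + 71.91·0.001000 + 272.0·0.05010 + 15.52·0.3005 + 185.1·0.003000 = 60.53 kg
The glass mass, total less LOI, = 624.5 − 60.53 = 564.0 kg (matching Σ of the oxides)
oxide / glass × 100 gives the wt %

Glass mass = 564.0 kg (batch 624.5 − LOI 60.53).
Composition: CaO 15.67%, SiO2 47.53%, SrO 1.925%, PbO 12.74%, MgO 22.14%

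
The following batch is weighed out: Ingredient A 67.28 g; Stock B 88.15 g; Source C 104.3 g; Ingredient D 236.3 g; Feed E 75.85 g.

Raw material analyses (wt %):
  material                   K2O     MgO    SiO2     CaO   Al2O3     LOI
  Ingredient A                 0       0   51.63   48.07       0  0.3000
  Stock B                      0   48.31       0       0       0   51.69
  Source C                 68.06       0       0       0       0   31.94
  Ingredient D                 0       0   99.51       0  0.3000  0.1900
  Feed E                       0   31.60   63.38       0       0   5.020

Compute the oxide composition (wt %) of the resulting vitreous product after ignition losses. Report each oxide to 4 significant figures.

Glass mass = 488.5 g (batch 571.9 − LOI 83.34).
Composition: K2O 14.53%, MgO 13.62%, SiO2 65.08%, CaO 6.620%, Al2O3 0.1451%

Exact precision is kept through the solve — the intermediate values are shown, with 4-significant-figure rounding, on the page; each reported figure receives exactly one rounding. Derived quantities are re-derived at full float precision (five oxide percentages, net glass mass, the yield, totals, LOI) from the batch weights for 488.5 g of glass, exactly as printed in the problem or answer text.
Mass of each oxide from the mix:
  K2O: 104.3·0.6806 = 70.99 g
  MgO: 88.15·0.4831 + 75.85·0.3160 = 66.55 g
  SiO2: 67.28·0.5163 + 236.3·0.9951 + 75.85·0.6338 = 318.0 g
  CaO: 67.28·0.4807 = 32.34 g
  Al2O3: 236.3·0.003000 = 0.7089 g
LOI: 67.28·0.003000 + 88.15·0.5169 + 104.3·0.3194 + 236.3·0.001900 + 75.85·0.05020 = 83.34 g
Glass = total batch minus LOI = 571.9 − 83.34 = 488.5 g (consistent with Σ oxide mass)
each wt % is 100 × oxide ÷ glass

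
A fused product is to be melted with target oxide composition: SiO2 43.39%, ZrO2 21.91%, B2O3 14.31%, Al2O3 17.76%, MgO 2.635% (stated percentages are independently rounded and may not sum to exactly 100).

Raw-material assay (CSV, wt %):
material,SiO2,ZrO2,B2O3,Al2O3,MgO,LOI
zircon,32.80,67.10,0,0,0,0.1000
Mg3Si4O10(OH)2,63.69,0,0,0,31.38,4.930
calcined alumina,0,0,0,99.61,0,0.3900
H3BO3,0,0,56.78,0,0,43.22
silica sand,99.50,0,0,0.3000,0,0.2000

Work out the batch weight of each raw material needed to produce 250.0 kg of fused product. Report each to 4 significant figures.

Batch per 250.0 kg fused product:
  zircon: 81.63 kg
  Mg3Si4O10(OH)2: 20.99 kg
  calcined alumina: 44.37 kg
  H3BO3: 63.01 kg
  silica sand: 68.67 kg
Total batch = 278.7 kg; LOI loss = 28.66 kg; yield = 89.72%

Intermediates are shown (rounded to four significant figures) at each printed step. All arithmetic keeps exact precision in all steps — every reported value includes exactly one rounding. All derived quantities are computed from the batch weights for 250.0 kg of glass at full float precision (the five compositions, the yield, totals, glass mass, ignition loss), as given in the problem or answer text.
Oxide-by-oxide targets in 250.0 kg fused product:
  SiO2: 43.39% × 250.0 = 108.5 kg
  ZrO2: 21.91% × 250.0 = 54.78 kg
  B2O3: 14.31% × 250.0 = 35.78 kg
  Al2O3: 17.76% × 250.0 = 44.40 kg
  MgO: 2.635% × 250.0 = 6.588 kg
Per-oxide balance check given the weights on record, per the basis as stated (summed amounts equal target values inside rounding margins):
  SiO2: 81.63·0.3280 + 20.99·0.6369 + 68.67·0.9950 = 108.5 kg (target 108.5 kg)
  ZrO2: 81.63·0.6710 = 54.77 kg (target 54.78 kg)
  B2O3: 63.01·0.5678 = 35.78 kg (target 35.78 kg)
  Al2O3: 44.37·0.9961 + 68.67·0.003000 = 44.40 kg (target 44.40 kg)
  MgO: 20.99·0.3138 = 6.587 kg (target 6.588 kg)
Mass balance on the glass: total batch − LOI = 250.0 kg (per-oxide target masses sum to 250.0 kg; against the stated basis, 250.0 kg — deltas are rounding alone).
Whole-batch sum: Σ batch = 278.7 kg; LOI loss = Σ batch·LOI = 28.66 kg; yield: glass divided by total = 89.72%.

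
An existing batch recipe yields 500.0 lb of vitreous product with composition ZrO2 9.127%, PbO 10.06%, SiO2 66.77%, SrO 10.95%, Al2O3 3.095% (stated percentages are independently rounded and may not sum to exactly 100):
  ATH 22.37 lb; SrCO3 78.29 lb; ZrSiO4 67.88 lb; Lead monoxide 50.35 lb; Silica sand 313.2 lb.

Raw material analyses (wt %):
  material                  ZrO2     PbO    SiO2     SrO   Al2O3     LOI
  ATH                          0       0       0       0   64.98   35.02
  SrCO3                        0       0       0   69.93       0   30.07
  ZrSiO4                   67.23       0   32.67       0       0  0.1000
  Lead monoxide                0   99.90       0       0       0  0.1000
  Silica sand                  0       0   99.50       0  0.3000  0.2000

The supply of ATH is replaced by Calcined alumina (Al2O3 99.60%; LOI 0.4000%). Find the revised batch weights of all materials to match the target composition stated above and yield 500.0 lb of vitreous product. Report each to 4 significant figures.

Each numeric step runs at full float precision in all steps. Working values are printed, with 4-significant-figure rounding, at each printed step; every reported figure receives exactly one rounding. Derived quantities, which include glass mass, the five compositions, totals, LOI, the yield, are computed in full precision, precisely as stated by question or answer, using the weight values for 500.0 lb of glass.
Oxide mass targets, per 500.0 lb vitreous product:
  ZrO2: 9.127% × 500.0 = 45.64 lb
  PbO: 10.06% × 500.0 = 50.30 lb
  SiO2: 66.77% × 500.0 = 333.8 lb
  SrO: 10.95% × 500.0 = 54.75 lb
  Al2O3: 3.095% × 500.0 = 15.48 lb
A balance pass over the oxides, on the weights just shown, relative to the basis at hand (summed amounts equal target values inside rounding margins):
  ZrO2: 67.88·0.6723 = 45.64 lb (target 45.64 lb)
  PbO: 50.35·0.9990 = 50.30 lb (target 50.30 lb)
  SiO2: 67.88·0.3267 + 313.2·0.9950 = 333.8 lb (target 333.8 lb)
  SrO: 78.29·0.6993 = 54.75 lb (target 54.75 lb)
  Al2O3: 14.59·0.9960 + 313.2·0.003000 = 15.47 lb (target 15.48 lb)
Mass balance on the glass: total charge less LOI = 500.0 lb (the Σ of target masses is 500.0 lb; against the stated basis, 500.0 lb — rounding explains the deltas).
Adding the batch up: Σ batch = 524.3 lb; LOI removed, Σ of batch·LOI: 24.34 lb; yield = glass ÷ total batch = 95.36%.

Revised batch per 500.0 lb vitreous product:
  Calcined alumina: 14.59 lb
  SrCO3: 78.29 lb
  ZrSiO4: 67.88 lb
  Lead monoxide: 50.35 lb
  Silica sand: 313.2 lb
Total batch = 524.3 lb; LOI loss = 24.34 lb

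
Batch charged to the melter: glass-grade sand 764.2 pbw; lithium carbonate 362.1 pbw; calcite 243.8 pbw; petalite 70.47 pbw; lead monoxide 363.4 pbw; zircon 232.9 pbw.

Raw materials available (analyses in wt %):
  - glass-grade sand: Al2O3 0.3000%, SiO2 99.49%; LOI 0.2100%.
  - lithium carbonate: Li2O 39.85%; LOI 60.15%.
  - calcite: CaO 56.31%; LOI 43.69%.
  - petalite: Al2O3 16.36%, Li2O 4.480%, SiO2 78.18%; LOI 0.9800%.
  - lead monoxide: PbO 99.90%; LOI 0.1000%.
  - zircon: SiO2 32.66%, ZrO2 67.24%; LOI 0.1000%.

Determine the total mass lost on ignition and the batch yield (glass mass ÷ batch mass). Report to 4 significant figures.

LOI loss = 327.2 pbw; glass = 1710 pbw; yield = 83.94%

The intermediate values are printed (rounded to four significant digits) on the page. All arithmetic carries full precision through the solve — every reported value carries a single rounding — all derived quantities are computed starting from the weights at 1710 pbw of glass at full float precision (the six compositions, yield, the totals, glass mass, LOI), as given in either problem or answer.
Each material's LOI contribution:
  glass-grade sand: 764.2 × 0.002100 = 1.605 pbw
  lithium carbonate: 362.1 × 0.6015 = 217.8 pbw
  calcite: 243.8 × 0.4369 = 106.5 pbw
  petalite: 70.47 × 0.009800 = 0.6906 pbw
  lead monoxide: 363.4 × 0.001000 = 0.3634 pbw
  zircon: 232.9 × 0.001000 = 0.2329 pbw
Total LOI = 327.2 pbw
Glass = batch − LOI = 2037 − 327.2 = 1710 pbw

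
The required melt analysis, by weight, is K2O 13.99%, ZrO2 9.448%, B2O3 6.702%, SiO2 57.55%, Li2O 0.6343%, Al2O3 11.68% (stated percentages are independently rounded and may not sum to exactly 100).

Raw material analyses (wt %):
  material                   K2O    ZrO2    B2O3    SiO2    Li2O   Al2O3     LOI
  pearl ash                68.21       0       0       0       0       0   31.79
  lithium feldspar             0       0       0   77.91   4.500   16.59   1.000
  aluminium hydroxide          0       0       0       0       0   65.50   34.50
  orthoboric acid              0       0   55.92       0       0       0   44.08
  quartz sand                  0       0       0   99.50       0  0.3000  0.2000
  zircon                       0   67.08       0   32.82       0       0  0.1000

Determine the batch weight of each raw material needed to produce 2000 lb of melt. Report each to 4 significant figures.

The working math maintains full float precision at every stage; working values are displayed rounded to four significant figures alongside each step; a single rounding produces every reported result; the derived quantities, which include net glass mass, ignition loss, yield, totals, the six compositions, are carried in full precision, as written in the problem or answer text, using the weight values per 2000 lb of glass.
Oxide mass targets, per 2000 lb melt:
  K2O: 13.99% × 2000 = 279.8 lb
  ZrO2: 9.448% × 2000 = 189.0 lb
  B2O3: 6.702% × 2000 = 134.0 lb
  SiO2: 57.55% × 2000 = 1151 lb
  Li2O: 0.6343% × 2000 = 12.69 lb
  Al2O3: 11.68% × 2000 = 233.6 lb
Checking each oxide sum with the batch weights as given, against the basis in use (each sum matches its target mass up to rounding of the answer):
  K2O: 410.2·0.6821 = 279.8 lb (target 279.8 lb)
  ZrO2: 281.7·0.6708 = 189.0 lb (target 189.0 lb)
  B2O3: 239.7·0.5592 = 134.0 lb (target 134.0 lb)
  SiO2: 281.9·0.7791 + 843.1·0.9950 + 281.7·0.3282 = 1151 lb (target 1151 lb)
  Li2O: 281.9·0.04500 = 12.69 lb (target 12.69 lb)
  Al2O3: 281.9·0.1659 + 281.4·0.6550 + 843.1·0.003000 = 233.6 lb (target 233.6 lb)
Mass balance on the glass: total charge less LOI = 2000 lb (the targets, summed, come to 2000 lb; with the basis standing at 2000 lb — gaps are rounding artifacts).
Batch total: Σ batch = 2338 lb; ignition loss, Σ(batch × LOI) = 337.9 lb; as yield: glass ÷ batch → 85.55%.

Batch per 2000 lb melt:
  pearl ash: 410.2 lb
  lithium feldspar: 281.9 lb
  aluminium hydroxide: 281.4 lb
  orthoboric acid: 239.7 lb
  quartz sand: 843.1 lb
  zircon: 281.7 lb
Total batch = 2338 lb; LOI loss = 337.9 lb; yield = 85.55%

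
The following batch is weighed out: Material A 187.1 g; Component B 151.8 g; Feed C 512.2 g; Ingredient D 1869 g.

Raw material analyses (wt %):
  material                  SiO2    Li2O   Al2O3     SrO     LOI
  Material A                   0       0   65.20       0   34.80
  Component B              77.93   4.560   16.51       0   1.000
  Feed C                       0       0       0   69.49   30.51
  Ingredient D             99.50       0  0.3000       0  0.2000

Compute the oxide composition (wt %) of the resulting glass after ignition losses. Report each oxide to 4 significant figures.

Each numeric step carries full precision through every step. Intermediates appear rounded off to 4 significant figures in the working — a single rounding produces each reported value — the derived quantities are re-derived at full float precision (totals, glass mass, four oxide percentages, yield, LOI) using the weight values for 2493 g of glass as written in either problem or answer.
Oxide-by-oxide delivered mass:
  SiO2: 151.8·0.7793 + 1869·0.9950 = 1978 g
  Li2O: 151.8·0.04560 = 6.922 g
  Al2O3: 187.1·0.6520 + 151.8·0.1651 + 1869·0.003000 = 152.7 g
  SrO: 512.2·0.6949 = 355.9 g
LOI: 187.1·0.3480 + 151.8·0.01000 + 512.2·0.3051 + 1869·0.002000 = 226.6 g
Glass mass = batch − LOI = 2720 − 226.6 = 2493 g (the oxide masses sum to this)
percent by weight: oxide/glass ×100

Glass mass = 2493 g (batch 2720 − LOI 226.6).
Composition: SiO2 79.33%, Li2O 0.2776%, Al2O3 6.122%, SrO 14.27%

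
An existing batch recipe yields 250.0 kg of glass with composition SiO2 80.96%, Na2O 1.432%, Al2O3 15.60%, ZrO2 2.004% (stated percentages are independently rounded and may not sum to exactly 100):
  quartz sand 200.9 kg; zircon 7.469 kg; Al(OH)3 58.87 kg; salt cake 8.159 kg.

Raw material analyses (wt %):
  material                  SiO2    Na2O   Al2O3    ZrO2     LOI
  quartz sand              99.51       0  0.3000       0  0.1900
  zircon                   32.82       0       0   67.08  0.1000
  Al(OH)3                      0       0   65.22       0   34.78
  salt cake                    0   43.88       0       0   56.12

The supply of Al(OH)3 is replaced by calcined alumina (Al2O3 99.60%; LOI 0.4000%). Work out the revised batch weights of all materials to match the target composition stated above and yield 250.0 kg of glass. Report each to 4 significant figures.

The whole derivation maintains exact precision through every step — intermediates are shown rounded to 4 significant digits within the worked lines — every reported number is rounded once only. All derived quantities are rebuilt starting from the weights for 250.0 kg of glass at exact precision (ignition loss, the totals, the four compositions, yield, glass mass), exactly as printed in question or answer.
Per-oxide target masses for 250.0 kg glass:
  SiO2: 80.96% × 250.0 = 202.4 kg
  Na2O: 1.432% × 250.0 = 3.580 kg
  Al2O3: 15.60% × 250.0 = 39.00 kg
  ZrO2: 2.004% × 250.0 = 5.010 kg
Mass-balance tally per oxide given the weights on record, under the basis named above (delivered sums recover each target within answer rounding):
  SiO2: 200.9·0.9951 + 7.469·0.3282 = 202.4 kg (target 202.4 kg)
  Na2O: 8.159·0.4388 = 3.580 kg (target 3.580 kg)
  Al2O3: 200.9·0.003000 + 38.55·0.9960 = 39.00 kg (target 39.00 kg)
  ZrO2: 7.469·0.6708 = 5.010 kg (target 5.010 kg)
The glass-mass cross-check: the batch minus its LOI: 250.0 kg (oxide target masses add up to 250.0 kg; stated basis 250.0 kg — gaps are rounding artifacts).
Batch grand total — Σ batch = 255.1 kg; LOI loss = Σ batch·LOI = 5.122 kg; the yield ratio, glass ÷ batch: 97.99%.

Revised batch per 250.0 kg glass:
  quartz sand: 200.9 kg
  zircon: 7.469 kg
  calcined alumina: 38.55 kg
  salt cake: 8.159 kg
Total batch = 255.1 kg; LOI loss = 5.122 kg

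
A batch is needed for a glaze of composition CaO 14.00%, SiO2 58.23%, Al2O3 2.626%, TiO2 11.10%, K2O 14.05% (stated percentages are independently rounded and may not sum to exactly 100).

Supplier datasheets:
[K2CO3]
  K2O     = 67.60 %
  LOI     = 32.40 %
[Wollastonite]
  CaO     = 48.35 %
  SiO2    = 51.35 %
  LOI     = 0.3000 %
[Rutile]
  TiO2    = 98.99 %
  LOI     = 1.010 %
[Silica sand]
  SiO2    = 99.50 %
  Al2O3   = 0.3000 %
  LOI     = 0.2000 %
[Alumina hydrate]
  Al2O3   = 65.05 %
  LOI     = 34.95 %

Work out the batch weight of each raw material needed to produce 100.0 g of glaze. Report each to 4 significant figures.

Batch per 100.0 g glaze:
  K2CO3: 20.78 g
  Wollastonite: 28.96 g
  Rutile: 11.21 g
  Silica sand: 43.58 g
  Alumina hydrate: 3.836 g
Total batch = 108.4 g; LOI loss = 8.361 g; yield = 92.28%

All internal work holds full float precision at every stage; rounding to four significant digits extends to every intermediate as displayed; exactly one rounding goes into each reported figure; derived quantities, which include the totals, LOI, glass mass, five oxide percentages, the yield, are re-derived in exact precision, as written in the question or the answer, from the weighed amounts on 100.0 g of glass.
The oxide mass targets at 100.0 g glaze:
  CaO: 14.00% × 100.0 = 14.00 g
  SiO2: 58.23% × 100.0 = 58.23 g
  Al2O3: 2.626% × 100.0 = 2.626 g
  TiO2: 11.10% × 100.0 = 11.10 g
  K2O: 14.05% × 100.0 = 14.05 g
Per-oxide balance check with the batch weights as given, under the basis named above (delivered sums recover each target within answer rounding):
  CaO: 28.96·0.4835 = 14.00 g (target 14.00 g)
  SiO2: 28.96·0.5135 + 43.58·0.9950 = 58.23 g (target 58.23 g)
  Al2O3: 43.58·0.003000 + 3.836·0.6505 = 2.626 g (target 2.626 g)
  TiO2: 11.21·0.9899 = 11.10 g (target 11.10 g)
  K2O: 20.78·0.6760 = 14.05 g (target 14.05 g)
Consistency of the glass mass: total charge less LOI = 100.0 g (the Σ of target masses is 100.0 g; with the basis standing at 100.0 g — a pure rounding effect).
Total batch = Σ batch = 108.4 g; LOI loss = Σ batch·LOI = 8.361 g; yield: glass divided by total = 92.28%.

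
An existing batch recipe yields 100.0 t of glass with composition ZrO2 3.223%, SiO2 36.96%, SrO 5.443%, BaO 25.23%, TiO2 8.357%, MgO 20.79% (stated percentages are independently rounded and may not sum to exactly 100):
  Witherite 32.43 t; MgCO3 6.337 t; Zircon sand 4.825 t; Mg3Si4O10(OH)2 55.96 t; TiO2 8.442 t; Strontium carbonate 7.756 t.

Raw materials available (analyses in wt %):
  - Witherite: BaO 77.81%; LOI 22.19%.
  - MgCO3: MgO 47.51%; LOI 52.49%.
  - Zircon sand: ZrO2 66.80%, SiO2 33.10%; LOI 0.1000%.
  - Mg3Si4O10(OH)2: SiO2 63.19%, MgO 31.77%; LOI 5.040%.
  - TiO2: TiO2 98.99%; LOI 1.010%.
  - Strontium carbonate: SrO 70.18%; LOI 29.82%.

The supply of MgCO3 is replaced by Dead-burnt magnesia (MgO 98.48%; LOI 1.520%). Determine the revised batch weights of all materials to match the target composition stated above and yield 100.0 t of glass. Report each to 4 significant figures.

Revised batch per 100.0 t glass:
  Witherite: 32.43 t
  Dead-burnt magnesia: 3.057 t
  Zircon sand: 4.825 t
  Mg3Si4O10(OH)2: 55.96 t
  TiO2: 8.442 t
  Strontium carbonate: 7.756 t
Total batch = 112.5 t; LOI loss = 12.47 t

Working values are shown rounded to 4 significant figures on the page. All internal work keeps full precision at all times; exactly one rounding goes into every reported number; derived quantities are carried at full float precision (totals, the six compositions, LOI, net glass mass, the yield) using the weight values at 100.0 t of glass as written in problem or answer.
Target oxide masses per 100.0 t glass:
  ZrO2: 3.223% × 100.0 = 3.223 t
  SiO2: 36.96% × 100.0 = 36.96 t
  SrO: 5.443% × 100.0 = 5.443 t
  BaO: 25.23% × 100.0 = 25.23 t
  TiO2: 8.357% × 100.0 = 8.357 t
  MgO: 20.79% × 100.0 = 20.79 t
Verifying the oxide balance per the reported batch figures, per the basis as stated (target by target, the sums agree exact up to rounding of places):
  ZrO2: 4.825·0.6680 = 3.223 t (target 3.223 t)
  SiO2: 4.825·0.3310 + 55.96·0.6319 = 36.96 t (target 36.96 t)
  SrO: 7.756·0.7018 = 5.443 t (target 5.443 t)
  BaO: 32.43·0.7781 = 25.23 t (target 25.23 t)
  TiO2: 8.442·0.9899 = 8.357 t (target 8.357 t)
  MgO: 3.057·0.9848 + 55.96·0.3177 = 20.79 t (target 20.79 t)
Mass balance on the glass: batch Σ − ignition loss = 100.0 t (the Σ of target masses is 100.0 t; versus the stated basis of 100.0 t — deltas are rounding alone).
Whole-batch sum: Σ batch = 112.5 t; LOI loss = Σ batch·LOI = 12.47 t; the yield ratio, glass ÷ batch: 88.92%.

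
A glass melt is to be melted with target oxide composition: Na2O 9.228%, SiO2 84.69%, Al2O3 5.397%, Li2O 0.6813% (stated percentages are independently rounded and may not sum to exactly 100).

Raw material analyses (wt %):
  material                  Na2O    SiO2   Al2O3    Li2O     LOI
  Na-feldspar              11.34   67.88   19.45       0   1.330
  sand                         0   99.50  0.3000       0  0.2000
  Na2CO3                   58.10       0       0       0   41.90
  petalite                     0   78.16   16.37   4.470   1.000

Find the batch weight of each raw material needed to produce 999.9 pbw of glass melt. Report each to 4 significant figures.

Batch per 999.9 pbw glass melt:
  Na-feldspar: 139.4 pbw
  sand: 636.3 pbw
  Na2CO3: 131.6 pbw
  petalite: 152.4 pbw
Total batch = 1060 pbw; LOI loss = 59.79 pbw; yield = 94.36%

The intermediate values are printed with 4-significant-digit rounding in the printout; the working math carries exact precision at all times. Every reported figure takes just one rounding — the derived quantities (ignition loss, yield, net glass mass, the four compositions, the totals) are carried at exact precision from the batch weights for 999.9 pbw of glass exactly as printed in the problem or the answer.
Oxide mass targets, per 999.9 pbw glass melt:
  Na2O: 9.228% × 999.9 = 92.27 pbw
  SiO2: 84.69% × 999.9 = 846.8 pbw
  Al2O3: 5.397% × 999.9 = 53.96 pbw
  Li2O: 0.6813% × 999.9 = 6.812 pbw
A balance pass over the oxides, working from each reported weight, per the basis as stated (sums match the target masses net of answer rounding effects):
  Na2O: 139.4·0.1134 + 131.6·0.5810 = 92.27 pbw (target 92.27 pbw)
  SiO2: 139.4·0.6788 + 636.3·0.9950 + 152.4·0.7816 = 846.9 pbw (target 846.8 pbw)
  Al2O3: 139.4·0.1945 + 636.3·0.003000 + 152.4·0.1637 = 53.97 pbw (target 53.96 pbw)
  Li2O: 152.4·0.04470 = 6.812 pbw (target 6.812 pbw)
Consistency of the glass mass: total batch − LOI = 999.9 pbw (summing oxide targets gives 999.9 pbw; with the basis standing at 999.9 pbw — differing by rounding only).
Adding the batch up: Σ batch = 1060 pbw; LOI loss = Σ batch·LOI = 59.79 pbw; yield = glass ÷ total batch = 94.36%.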